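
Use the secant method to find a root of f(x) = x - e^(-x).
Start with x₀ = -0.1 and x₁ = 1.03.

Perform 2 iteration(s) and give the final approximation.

f(x) = x - e^(-x)
x₀ = -0.1, x₁ = 1.03

Secant formula: x_{n+1} = x_n - f(x_n)(x_n - x_{n-1})/(f(x_n) - f(x_{n-1}))

Iteration 1:
  f(-0.100000) = -1.205171
  f(1.030000) = 0.672993
  x_2 = 1.030000 - 0.672993×(1.030000 - (-0.100000))/(0.672993 - (-1.205171))
       = 0.625093
Iteration 2:
  f(1.030000) = 0.672993
  f(0.625093) = 0.089881
  x_3 = 0.625093 - 0.089881×(0.625093 - 1.030000)/(0.089881 - 0.672993)
       = 0.562680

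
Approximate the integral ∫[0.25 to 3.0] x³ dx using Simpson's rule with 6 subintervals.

f(x) = x³
a = 0.25, b = 3.0, n = 6
h = (b - a)/n = 0.458333

Simpson's rule: (h/3)[f(x₀) + 4f(x₁) + 2f(x₂) + ... + f(xₙ)]

x_0 = 0.2500, f(x_0) = 0.015625, coefficient = 1
x_1 = 0.7083, f(x_1) = 0.355396, coefficient = 4
x_2 = 1.1667, f(x_2) = 1.587963, coefficient = 2
x_3 = 1.6250, f(x_3) = 4.291016, coefficient = 4
x_4 = 2.0833, f(x_4) = 9.042245, coefficient = 2
x_5 = 2.5417, f(x_5) = 16.419343, coefficient = 4
x_6 = 3.0000, f(x_6) = 27.000000, coefficient = 1

I ≈ (0.458333/3) × 132.539062 = 20.249023
Exact value: 20.249023
Error: 0.000000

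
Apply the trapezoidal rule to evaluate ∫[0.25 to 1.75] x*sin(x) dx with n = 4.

f(x) = x*sin(x)
a = 0.25, b = 1.75, n = 4
h = (b - a)/n = 0.375000

Trapezoidal rule: (h/2)[f(x₀) + 2f(x₁) + 2f(x₂) + ... + f(xₙ)]

x_0 = 0.2500, f(x_0) = 0.061851, coefficient = 1
x_1 = 0.6250, f(x_1) = 0.365686, coefficient = 2
x_2 = 1.0000, f(x_2) = 0.841471, coefficient = 2
x_3 = 1.3750, f(x_3) = 1.348728, coefficient = 2
x_4 = 1.7500, f(x_4) = 1.721975, coefficient = 1

I ≈ (0.375000/2) × 6.895596 = 1.292924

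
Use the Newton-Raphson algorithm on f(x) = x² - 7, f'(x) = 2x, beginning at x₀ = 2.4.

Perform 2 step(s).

f(x) = x² - 7
f'(x) = 2x
x₀ = 2.4

Newton-Raphson formula: x_{n+1} = x_n - f(x_n)/f'(x_n)

Iteration 1:
  f(2.400000) = -1.240000
  f'(2.400000) = 4.800000
  x_1 = 2.400000 - (-1.240000)/4.800000 = 2.658333
Iteration 2:
  f(2.658333) = 0.066736
  f'(2.658333) = 5.316667
  x_2 = 2.658333 - 0.066736/5.316667 = 2.645781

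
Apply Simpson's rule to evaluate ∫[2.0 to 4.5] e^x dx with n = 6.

f(x) = e^x
a = 2.0, b = 4.5, n = 6
h = (b - a)/n = 0.416667

Simpson's rule: (h/3)[f(x₀) + 4f(x₁) + 2f(x₂) + ... + f(xₙ)]

x_0 = 2.0000, f(x_0) = 7.389056, coefficient = 1
x_1 = 2.4167, f(x_1) = 11.208436, coefficient = 4
x_2 = 2.8333, f(x_2) = 17.002040, coefficient = 2
x_3 = 3.2500, f(x_3) = 25.790340, coefficient = 4
x_4 = 3.6667, f(x_4) = 39.121284, coefficient = 2
x_5 = 4.0833, f(x_5) = 59.342950, coefficient = 4
x_6 = 4.5000, f(x_6) = 90.017131, coefficient = 1

I ≈ (0.416667/3) × 595.019739 = 82.641630
Exact value: 82.628075
Error: 0.013555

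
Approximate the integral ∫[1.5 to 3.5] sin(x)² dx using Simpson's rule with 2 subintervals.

f(x) = sin(x)²
a = 1.5, b = 3.5, n = 2
h = (b - a)/n = 1.000000

Simpson's rule: (h/3)[f(x₀) + 4f(x₁) + 2f(x₂) + ... + f(xₙ)]

x_0 = 1.5000, f(x_0) = 0.994996, coefficient = 1
x_1 = 2.5000, f(x_1) = 0.358169, coefficient = 4
x_2 = 3.5000, f(x_2) = 0.123049, coefficient = 1

I ≈ (1.000000/3) × 2.550721 = 0.850240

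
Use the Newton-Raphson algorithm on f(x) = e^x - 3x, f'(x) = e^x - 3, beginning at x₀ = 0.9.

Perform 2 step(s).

f(x) = e^x - 3x
f'(x) = e^x - 3
x₀ = 0.9

Newton-Raphson formula: x_{n+1} = x_n - f(x_n)/f'(x_n)

Iteration 1:
  f(0.900000) = -0.240397
  f'(0.900000) = -0.540397
  x_1 = 0.900000 - (-0.240397)/(-0.540397) = 0.455148
Iteration 2:
  f(0.455148) = 0.210963
  f'(0.455148) = -1.423594
  x_2 = 0.455148 - 0.210963/(-1.423594) = 0.603338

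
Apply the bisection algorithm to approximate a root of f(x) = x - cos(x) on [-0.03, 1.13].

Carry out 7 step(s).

f(x) = x - cos(x)
Initial interval: [-0.03, 1.13]

Iteration 1:
  c_1 = (-0.030000 + 1.130000)/2 = 0.550000
  f(c_1) = f(0.550000) = -0.302525
  f(a) × f(c) ≥ 0, new interval: [0.550000, 1.130000]
Iteration 2:
  c_2 = (0.550000 + 1.130000)/2 = 0.840000
  f(c_2) = f(0.840000) = 0.172537
  f(a) × f(c) < 0, new interval: [0.550000, 0.840000]
Iteration 3:
  c_3 = (0.550000 + 0.840000)/2 = 0.695000
  f(c_3) = f(0.695000) = -0.073054
  f(a) × f(c) ≥ 0, new interval: [0.695000, 0.840000]
Iteration 4:
  c_4 = (0.695000 + 0.840000)/2 = 0.767500
  f(c_4) = f(0.767500) = 0.047851
  f(a) × f(c) < 0, new interval: [0.695000, 0.767500]
Iteration 5:
  c_5 = (0.695000 + 0.767500)/2 = 0.731250
  f(c_5) = f(0.731250) = -0.013090
  f(a) × f(c) ≥ 0, new interval: [0.731250, 0.767500]
Iteration 6:
  c_6 = (0.731250 + 0.767500)/2 = 0.749375
  f(c_6) = f(0.749375) = 0.017260
  f(a) × f(c) < 0, new interval: [0.731250, 0.749375]
Iteration 7:
  c_7 = (0.731250 + 0.749375)/2 = 0.740312
  f(c_7) = f(0.740312) = 0.002055
  f(a) × f(c) < 0, new interval: [0.731250, 0.740312]

After 7 iteration(s), the approximation is c_7 = 0.740312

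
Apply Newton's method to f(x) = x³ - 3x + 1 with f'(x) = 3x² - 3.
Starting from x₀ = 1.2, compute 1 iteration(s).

f(x) = x³ - 3x + 1
f'(x) = 3x² - 3
x₀ = 1.2

Newton-Raphson formula: x_{n+1} = x_n - f(x_n)/f'(x_n)

Iteration 1:
  f(1.200000) = -0.872000
  f'(1.200000) = 1.320000
  x_1 = 1.200000 - (-0.872000)/1.320000 = 1.860606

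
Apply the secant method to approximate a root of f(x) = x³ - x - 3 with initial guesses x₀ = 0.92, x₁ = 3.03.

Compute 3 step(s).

f(x) = x³ - x - 3
x₀ = 0.92, x₁ = 3.03

Secant formula: x_{n+1} = x_n - f(x_n)(x_n - x_{n-1})/(f(x_n) - f(x_{n-1}))

Iteration 1:
  f(0.920000) = -3.141312
  f(3.030000) = 21.788127
  x_2 = 3.030000 - 21.788127×(3.030000 - 0.920000)/(21.788127 - (-3.141312))
       = 1.185877
Iteration 2:
  f(3.030000) = 21.788127
  f(1.185877) = -2.518173
  x_3 = 1.185877 - (-2.518173)×(1.185877 - 3.030000)/(-2.518173 - 21.788127)
       = 1.376931
Iteration 3:
  f(1.185877) = -2.518173
  f(1.376931) = -1.766352
  x_4 = 1.376931 - (-1.766352)×(1.376931 - 1.185877)/(-1.766352 - (-2.518173))
       = 1.825801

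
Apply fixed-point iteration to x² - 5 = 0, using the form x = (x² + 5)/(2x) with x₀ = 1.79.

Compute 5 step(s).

Equation: x² - 5 = 0
Fixed-point form: x = (x² + 5)/(2x)
x₀ = 1.79

x_1 = g(1.790000) = 2.291648
x_2 = g(2.291648) = 2.236742
x_3 = g(2.236742) = 2.236068
x_4 = g(2.236068) = 2.236068
x_5 = g(2.236068) = 2.236068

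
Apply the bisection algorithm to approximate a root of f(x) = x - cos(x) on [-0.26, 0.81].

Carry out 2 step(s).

f(x) = x - cos(x)
Initial interval: [-0.26, 0.81]

Iteration 1:
  c_1 = (-0.260000 + 0.810000)/2 = 0.275000
  f(c_1) = f(0.275000) = -0.687425
  f(a) × f(c) ≥ 0, new interval: [0.275000, 0.810000]
Iteration 2:
  c_2 = (0.275000 + 0.810000)/2 = 0.542500
  f(c_2) = f(0.542500) = -0.313921
  f(a) × f(c) ≥ 0, new interval: [0.542500, 0.810000]

After 2 iteration(s), the approximation is c_2 = 0.542500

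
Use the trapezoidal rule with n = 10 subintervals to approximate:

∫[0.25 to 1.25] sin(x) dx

f(x) = sin(x)
a = 0.25, b = 1.25, n = 10
h = (b - a)/n = 0.100000

Trapezoidal rule: (h/2)[f(x₀) + 2f(x₁) + 2f(x₂) + ... + f(xₙ)]

x_0 = 0.2500, f(x_0) = 0.247404, coefficient = 1
x_1 = 0.3500, f(x_1) = 0.342898, coefficient = 2
x_2 = 0.4500, f(x_2) = 0.434966, coefficient = 2
x_3 = 0.5500, f(x_3) = 0.522687, coefficient = 2
x_4 = 0.6500, f(x_4) = 0.605186, coefficient = 2
x_5 = 0.7500, f(x_5) = 0.681639, coefficient = 2
x_6 = 0.8500, f(x_6) = 0.751280, coefficient = 2
x_7 = 0.9500, f(x_7) = 0.813416, coefficient = 2
x_8 = 1.0500, f(x_8) = 0.867423, coefficient = 2
x_9 = 1.1500, f(x_9) = 0.912764, coefficient = 2
x_10 = 1.2500, f(x_10) = 0.948985, coefficient = 1

I ≈ (0.100000/2) × 13.060906 = 0.653045
Exact value: 0.653590
Error: 0.000545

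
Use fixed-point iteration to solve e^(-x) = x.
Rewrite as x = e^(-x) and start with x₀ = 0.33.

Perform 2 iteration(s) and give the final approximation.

Equation: e^(-x) = x
Fixed-point form: x = e^(-x)
x₀ = 0.33

x_1 = g(0.330000) = 0.718924
x_2 = g(0.718924) = 0.487276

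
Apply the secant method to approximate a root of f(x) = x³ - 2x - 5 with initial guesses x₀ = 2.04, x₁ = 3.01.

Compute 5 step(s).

f(x) = x³ - 2x - 5
x₀ = 2.04, x₁ = 3.01

Secant formula: x_{n+1} = x_n - f(x_n)(x_n - x_{n-1})/(f(x_n) - f(x_{n-1}))

Iteration 1:
  f(2.040000) = -0.590336
  f(3.010000) = 16.250901
  x_2 = 3.010000 - 16.250901×(3.010000 - 2.040000)/(16.250901 - (-0.590336))
       = 2.074001
Iteration 2:
  f(3.010000) = 16.250901
  f(2.074001) = -0.226723
  x_3 = 2.074001 - (-0.226723)×(2.074001 - 3.010000)/(-0.226723 - 16.250901)
       = 2.086880
Iteration 3:
  f(2.074001) = -0.226723
  f(2.086880) = -0.085253
  x_4 = 2.086880 - (-0.085253)×(2.086880 - 2.074001)/(-0.085253 - (-0.226723))
       = 2.094641
Iteration 4:
  f(2.086880) = -0.085253
  f(2.094641) = 0.001002
  x_5 = 2.094641 - 0.001002×(2.094641 - 2.086880)/(0.001002 - (-0.085253))
       = 2.094551
Iteration 5:
  f(2.094641) = 0.001002
  f(2.094551) = -0.000004
  x_6 = 2.094551 - (-0.000004)×(2.094551 - 2.094641)/(-0.000004 - 0.001002)
       = 2.094551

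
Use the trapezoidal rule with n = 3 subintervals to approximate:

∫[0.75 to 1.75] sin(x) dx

f(x) = sin(x)
a = 0.75, b = 1.75, n = 3
h = (b - a)/n = 0.333333

Trapezoidal rule: (h/2)[f(x₀) + 2f(x₁) + 2f(x₂) + ... + f(xₙ)]

x_0 = 0.7500, f(x_0) = 0.681639, coefficient = 1
x_1 = 1.0833, f(x_1) = 0.883524, coefficient = 2
x_2 = 1.4167, f(x_2) = 0.988146, coefficient = 2
x_3 = 1.7500, f(x_3) = 0.983986, coefficient = 1

I ≈ (0.333333/2) × 5.408964 = 0.901494
Exact value: 0.909935
Error: 0.008441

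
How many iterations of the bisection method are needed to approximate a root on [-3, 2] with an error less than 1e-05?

We need (b-a)/2^n ≤ 1e-05
(2 - (-3))/2^n ≤ 1e-05
5/2^n ≤ 1e-05
2^n ≥ 500000
n ≥ log₂(500000) = 18.93
n ≥ 19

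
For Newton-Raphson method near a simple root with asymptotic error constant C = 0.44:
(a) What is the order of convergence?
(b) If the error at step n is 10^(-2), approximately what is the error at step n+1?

(a) Newton-Raphson has quadratic (order 2) convergence near simple roots.
    This means |e_{n+1}| ≈ C|e_n|².

(b) With |e_n| = 10^(-2) and C = 0.44:
    |e_{n+1}| ≈ 0.44 × (10^(-2))² = 0.44 × 10^(-4)

(a) 2 (quadratic); (b) |e_{n+1}| ≈ 4.400e-05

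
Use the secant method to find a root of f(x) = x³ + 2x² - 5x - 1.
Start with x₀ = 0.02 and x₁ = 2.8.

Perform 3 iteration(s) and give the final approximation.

f(x) = x³ + 2x² - 5x - 1
x₀ = 0.02, x₁ = 2.8

Secant formula: x_{n+1} = x_n - f(x_n)(x_n - x_{n-1})/(f(x_n) - f(x_{n-1}))

Iteration 1:
  f(0.020000) = -1.099192
  f(2.800000) = 22.632000
  x_2 = 2.800000 - 22.632000×(2.800000 - 0.020000)/(22.632000 - (-1.099192))
       = 0.148765
Iteration 2:
  f(2.800000) = 22.632000
  f(0.148765) = -1.696272
  x_3 = 0.148765 - (-1.696272)×(0.148765 - 2.800000)/(-1.696272 - 22.632000)
       = 0.333621
Iteration 3:
  f(0.148765) = -1.696272
  f(0.333621) = -2.408365
  x_4 = 0.333621 - (-2.408365)×(0.333621 - 0.148765)/(-2.408365 - (-1.696272))
       = -0.291577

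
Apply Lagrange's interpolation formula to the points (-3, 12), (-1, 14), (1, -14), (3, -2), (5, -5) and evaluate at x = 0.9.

Lagrange interpolation formula:
P(x) = Σ yᵢ × Lᵢ(x)
where Lᵢ(x) = Π_{j≠i} (x - xⱼ)/(xᵢ - xⱼ)

L_0(0.9) = (0.9 - (-1))/(-3 - (-1)) × (0.9 - 1)/(-3 - 1) × (0.9 - 3)/(-3 - 3) × (0.9 - 5)/(-3 - 5) = -0.004260
L_1(0.9) = (0.9 - (-3))/(-1 - (-3)) × (0.9 - 1)/(-1 - 1) × (0.9 - 3)/(-1 - 3) × (0.9 - 5)/(-1 - 5) = 0.034978
L_2(0.9) = (0.9 - (-3))/(1 - (-3)) × (0.9 - (-1))/(1 - (-1)) × (0.9 - 3)/(1 - 3) × (0.9 - 5)/(1 - 5) = 0.996877
L_3(0.9) = (0.9 - (-3))/(3 - (-3)) × (0.9 - (-1))/(3 - (-1)) × (0.9 - 1)/(3 - 1) × (0.9 - 5)/(3 - 5) = -0.031647
L_4(0.9) = (0.9 - (-3))/(5 - (-3)) × (0.9 - (-1))/(5 - (-1)) × (0.9 - 1)/(5 - 1) × (0.9 - 3)/(5 - 3) = 0.004052

P(0.9) = 12×L_0(0.9) + 14×L_1(0.9) + (-14)×L_2(0.9) + (-2)×L_3(0.9) + (-5)×L_4(0.9)
P(0.9) = -13.474668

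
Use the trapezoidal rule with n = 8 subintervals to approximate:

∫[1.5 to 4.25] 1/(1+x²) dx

f(x) = 1/(1+x²)
a = 1.5, b = 4.25, n = 8
h = (b - a)/n = 0.343750

Trapezoidal rule: (h/2)[f(x₀) + 2f(x₁) + 2f(x₂) + ... + f(xₙ)]

x_0 = 1.5000, f(x_0) = 0.307692, coefficient = 1
x_1 = 1.8438, f(x_1) = 0.227303, coefficient = 2
x_2 = 2.1875, f(x_2) = 0.172856, coefficient = 2
x_3 = 2.5312, f(x_3) = 0.135003, coefficient = 2
x_4 = 2.8750, f(x_4) = 0.107926, coefficient = 2
x_5 = 3.2188, f(x_5) = 0.088025, coefficient = 2
x_6 = 3.5625, f(x_6) = 0.073039, coefficient = 2
x_7 = 3.9062, f(x_7) = 0.061505, coefficient = 2
x_8 = 4.2500, f(x_8) = 0.052459, coefficient = 1

I ≈ (0.343750/2) × 2.091466 = 0.359471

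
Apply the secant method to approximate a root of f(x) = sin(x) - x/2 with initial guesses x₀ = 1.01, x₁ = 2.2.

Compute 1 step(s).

f(x) = sin(x) - x/2
x₀ = 1.01, x₁ = 2.2

Secant formula: x_{n+1} = x_n - f(x_n)(x_n - x_{n-1})/(f(x_n) - f(x_{n-1}))

Iteration 1:
  f(1.010000) = 0.341832
  f(2.200000) = -0.291504
  x_2 = 2.200000 - (-0.291504)×(2.200000 - 1.010000)/(-0.291504 - 0.341832)
       = 1.652282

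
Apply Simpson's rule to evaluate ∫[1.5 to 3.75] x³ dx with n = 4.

f(x) = x³
a = 1.5, b = 3.75, n = 4
h = (b - a)/n = 0.562500

Simpson's rule: (h/3)[f(x₀) + 4f(x₁) + 2f(x₂) + ... + f(xₙ)]

x_0 = 1.5000, f(x_0) = 3.375000, coefficient = 1
x_1 = 2.0625, f(x_1) = 8.773682, coefficient = 4
x_2 = 2.6250, f(x_2) = 18.087891, coefficient = 2
x_3 = 3.1875, f(x_3) = 32.385498, coefficient = 4
x_4 = 3.7500, f(x_4) = 52.734375, coefficient = 1

I ≈ (0.562500/3) × 256.921875 = 48.172852
Exact value: 48.172852
Error: 0.000000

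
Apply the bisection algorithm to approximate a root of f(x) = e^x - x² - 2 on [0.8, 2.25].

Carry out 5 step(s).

f(x) = e^x - x² - 2
Initial interval: [0.8, 2.25]

Iteration 1:
  c_1 = (0.800000 + 2.250000)/2 = 1.525000
  f(c_1) = f(1.525000) = 0.269519
  f(a) × f(c) < 0, new interval: [0.800000, 1.525000]
Iteration 2:
  c_2 = (0.800000 + 1.525000)/2 = 1.162500
  f(c_2) = f(1.162500) = -0.153488
  f(a) × f(c) ≥ 0, new interval: [1.162500, 1.525000]
Iteration 3:
  c_3 = (1.162500 + 1.525000)/2 = 1.343750
  f(c_3) = f(1.343750) = 0.027728
  f(a) × f(c) < 0, new interval: [1.162500, 1.343750]
Iteration 4:
  c_4 = (1.162500 + 1.343750)/2 = 1.253125
  f(c_4) = f(1.253125) = -0.069055
  f(a) × f(c) ≥ 0, new interval: [1.253125, 1.343750]
Iteration 5:
  c_5 = (1.253125 + 1.343750)/2 = 1.298437
  f(c_5) = f(1.298437) = -0.022372
  f(a) × f(c) ≥ 0, new interval: [1.298437, 1.343750]

After 5 iteration(s), the approximation is c_5 = 1.298437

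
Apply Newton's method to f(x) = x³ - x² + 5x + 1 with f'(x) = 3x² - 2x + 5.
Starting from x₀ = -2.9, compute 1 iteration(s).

f(x) = x³ - x² + 5x + 1
f'(x) = 3x² - 2x + 5
x₀ = -2.9

Newton-Raphson formula: x_{n+1} = x_n - f(x_n)/f'(x_n)

Iteration 1:
  f(-2.900000) = -46.299000
  f'(-2.900000) = 36.030000
  x_1 = -2.900000 - (-46.299000)/36.030000 = -1.614988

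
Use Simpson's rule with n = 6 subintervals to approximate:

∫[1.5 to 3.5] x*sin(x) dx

f(x) = x*sin(x)
a = 1.5, b = 3.5, n = 6
h = (b - a)/n = 0.333333

Simpson's rule: (h/3)[f(x₀) + 4f(x₁) + 2f(x₂) + ... + f(xₙ)]

x_0 = 1.5000, f(x_0) = 1.496242, coefficient = 1
x_1 = 1.8333, f(x_1) = 1.770514, coefficient = 4
x_2 = 2.1667, f(x_2) = 1.793264, coefficient = 2
x_3 = 2.5000, f(x_3) = 1.496180, coefficient = 4
x_4 = 2.8333, f(x_4) = 0.859635, coefficient = 2
x_5 = 3.1667, f(x_5) = -0.079393, coefficient = 4
x_6 = 3.5000, f(x_6) = -1.227741, coefficient = 1

I ≈ (0.333333/3) × 18.323503 = 2.035945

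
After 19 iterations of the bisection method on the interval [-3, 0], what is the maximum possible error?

Bisection error bound: |error| ≤ (b-a)/2^n
|error| ≤ (0 - (-3))/2^19 = 3/2^19
|error| ≤ 0.0000057220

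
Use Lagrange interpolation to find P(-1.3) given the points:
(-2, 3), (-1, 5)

Lagrange interpolation formula:
P(x) = Σ yᵢ × Lᵢ(x)
where Lᵢ(x) = Π_{j≠i} (x - xⱼ)/(xᵢ - xⱼ)

L_0(-1.3) = (-1.3 - (-1))/(-2 - (-1)) = 0.300000
L_1(-1.3) = (-1.3 - (-2))/(-1 - (-2)) = 0.700000

P(-1.3) = 3×L_0(-1.3) + 5×L_1(-1.3)
P(-1.3) = 4.400000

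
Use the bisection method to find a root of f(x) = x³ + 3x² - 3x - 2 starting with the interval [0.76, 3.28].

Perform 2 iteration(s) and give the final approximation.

f(x) = x³ + 3x² - 3x - 2
Initial interval: [0.76, 3.28]

Iteration 1:
  c_1 = (0.760000 + 3.280000)/2 = 2.020000
  f(c_1) = f(2.020000) = 12.423608
  f(a) × f(c) < 0, new interval: [0.760000, 2.020000]
Iteration 2:
  c_2 = (0.760000 + 2.020000)/2 = 1.390000
  f(c_2) = f(1.390000) = 2.311919
  f(a) × f(c) < 0, new interval: [0.760000, 1.390000]

After 2 iteration(s), the approximation is c_2 = 1.390000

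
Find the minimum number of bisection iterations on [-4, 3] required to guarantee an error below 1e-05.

We need (b-a)/2^n ≤ 1e-05
(3 - (-4))/2^n ≤ 1e-05
7/2^n ≤ 1e-05
2^n ≥ 700000
n ≥ log₂(700000) = 19.42
n ≥ 20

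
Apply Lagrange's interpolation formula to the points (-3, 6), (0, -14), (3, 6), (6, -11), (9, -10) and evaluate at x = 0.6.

Lagrange interpolation formula:
P(x) = Σ yᵢ × Lᵢ(x)
where Lᵢ(x) = Π_{j≠i} (x - xⱼ)/(xᵢ - xⱼ)

L_0(0.6) = (0.6 - 0)/(-3 - 0) × (0.6 - 3)/(-3 - 3) × (0.6 - 6)/(-3 - 6) × (0.6 - 9)/(-3 - 9) = -0.033600
L_1(0.6) = (0.6 - (-3))/(0 - (-3)) × (0.6 - 3)/(0 - 3) × (0.6 - 6)/(0 - 6) × (0.6 - 9)/(0 - 9) = 0.806400
L_2(0.6) = (0.6 - (-3))/(3 - (-3)) × (0.6 - 0)/(3 - 0) × (0.6 - 6)/(3 - 6) × (0.6 - 9)/(3 - 9) = 0.302400
L_3(0.6) = (0.6 - (-3))/(6 - (-3)) × (0.6 - 0)/(6 - 0) × (0.6 - 3)/(6 - 3) × (0.6 - 9)/(6 - 9) = -0.089600
L_4(0.6) = (0.6 - (-3))/(9 - (-3)) × (0.6 - 0)/(9 - 0) × (0.6 - 3)/(9 - 3) × (0.6 - 6)/(9 - 6) = 0.014400

P(0.6) = 6×L_0(0.6) + (-14)×L_1(0.6) + 6×L_2(0.6) + (-11)×L_3(0.6) + (-10)×L_4(0.6)
P(0.6) = -8.835200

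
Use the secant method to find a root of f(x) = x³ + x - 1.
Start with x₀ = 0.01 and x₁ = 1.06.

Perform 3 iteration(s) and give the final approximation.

f(x) = x³ + x - 1
x₀ = 0.01, x₁ = 1.06

Secant formula: x_{n+1} = x_n - f(x_n)(x_n - x_{n-1})/(f(x_n) - f(x_{n-1}))

Iteration 1:
  f(0.010000) = -0.989999
  f(1.060000) = 1.251016
  x_2 = 1.060000 - 1.251016×(1.060000 - 0.010000)/(1.251016 - (-0.989999))
       = 0.473852
Iteration 2:
  f(1.060000) = 1.251016
  f(0.473852) = -0.419752
  x_3 = 0.473852 - (-0.419752)×(0.473852 - 1.060000)/(-0.419752 - 1.251016)
       = 0.621111
Iteration 3:
  f(0.473852) = -0.419752
  f(0.621111) = -0.139276
  x_4 = 0.621111 - (-0.139276)×(0.621111 - 0.473852)/(-0.139276 - (-0.419752))
       = 0.694237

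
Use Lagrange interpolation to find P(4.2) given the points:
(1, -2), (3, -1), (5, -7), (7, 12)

Lagrange interpolation formula:
P(x) = Σ yᵢ × Lᵢ(x)
where Lᵢ(x) = Π_{j≠i} (x - xⱼ)/(xᵢ - xⱼ)

L_0(4.2) = (4.2 - 3)/(1 - 3) × (4.2 - 5)/(1 - 5) × (4.2 - 7)/(1 - 7) = -0.056000
L_1(4.2) = (4.2 - 1)/(3 - 1) × (4.2 - 5)/(3 - 5) × (4.2 - 7)/(3 - 7) = 0.448000
L_2(4.2) = (4.2 - 1)/(5 - 1) × (4.2 - 3)/(5 - 3) × (4.2 - 7)/(5 - 7) = 0.672000
L_3(4.2) = (4.2 - 1)/(7 - 1) × (4.2 - 3)/(7 - 3) × (4.2 - 5)/(7 - 5) = -0.064000

P(4.2) = (-2)×L_0(4.2) + (-1)×L_1(4.2) + (-7)×L_2(4.2) + 12×L_3(4.2)
P(4.2) = -5.808000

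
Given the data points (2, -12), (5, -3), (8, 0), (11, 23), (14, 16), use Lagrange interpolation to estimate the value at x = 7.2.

Lagrange interpolation formula:
P(x) = Σ yᵢ × Lᵢ(x)
where Lᵢ(x) = Π_{j≠i} (x - xⱼ)/(xᵢ - xⱼ)

L_0(7.2) = (7.2 - 5)/(2 - 5) × (7.2 - 8)/(2 - 8) × (7.2 - 11)/(2 - 11) × (7.2 - 14)/(2 - 14) = -0.023394
L_1(7.2) = (7.2 - 2)/(5 - 2) × (7.2 - 8)/(5 - 8) × (7.2 - 11)/(5 - 11) × (7.2 - 14)/(5 - 14) = 0.221182
L_2(7.2) = (7.2 - 2)/(8 - 2) × (7.2 - 5)/(8 - 5) × (7.2 - 11)/(8 - 11) × (7.2 - 14)/(8 - 14) = 0.912375
L_3(7.2) = (7.2 - 2)/(11 - 2) × (7.2 - 5)/(11 - 5) × (7.2 - 8)/(11 - 8) × (7.2 - 14)/(11 - 14) = -0.128053
L_4(7.2) = (7.2 - 2)/(14 - 2) × (7.2 - 5)/(14 - 5) × (7.2 - 8)/(14 - 8) × (7.2 - 11)/(14 - 11) = 0.017890

P(7.2) = (-12)×L_0(7.2) + (-3)×L_1(7.2) + 0×L_2(7.2) + 23×L_3(7.2) + 16×L_4(7.2)
P(7.2) = -3.041791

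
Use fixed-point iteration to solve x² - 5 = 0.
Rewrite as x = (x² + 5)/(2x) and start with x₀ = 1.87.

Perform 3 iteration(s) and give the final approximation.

Equation: x² - 5 = 0
Fixed-point form: x = (x² + 5)/(2x)
x₀ = 1.87

x_1 = g(1.870000) = 2.271898
x_2 = g(2.271898) = 2.236351
x_3 = g(2.236351) = 2.236068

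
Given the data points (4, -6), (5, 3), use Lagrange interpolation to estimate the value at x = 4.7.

Lagrange interpolation formula:
P(x) = Σ yᵢ × Lᵢ(x)
where Lᵢ(x) = Π_{j≠i} (x - xⱼ)/(xᵢ - xⱼ)

L_0(4.7) = (4.7 - 5)/(4 - 5) = 0.300000
L_1(4.7) = (4.7 - 4)/(5 - 4) = 0.700000

P(4.7) = (-6)×L_0(4.7) + 3×L_1(4.7)
P(4.7) = 0.300000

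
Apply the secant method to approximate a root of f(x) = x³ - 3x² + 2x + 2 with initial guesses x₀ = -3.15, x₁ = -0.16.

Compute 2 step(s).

f(x) = x³ - 3x² + 2x + 2
x₀ = -3.15, x₁ = -0.16

Secant formula: x_{n+1} = x_n - f(x_n)(x_n - x_{n-1})/(f(x_n) - f(x_{n-1}))

Iteration 1:
  f(-3.150000) = -65.323375
  f(-0.160000) = 1.599104
  x_2 = -0.160000 - 1.599104×(-0.160000 - (-3.150000))/(1.599104 - (-65.323375))
       = -0.231446
Iteration 2:
  f(-0.160000) = 1.599104
  f(-0.231446) = 1.364010
  x_3 = -0.231446 - 1.364010×(-0.231446 - (-0.160000))/(1.364010 - 1.599104)
       = -0.645971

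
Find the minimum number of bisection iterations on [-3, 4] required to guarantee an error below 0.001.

We need (b-a)/2^n ≤ 0.001
(4 - (-3))/2^n ≤ 0.001
7/2^n ≤ 0.001
2^n ≥ 7000
n ≥ log₂(7000) = 12.77
n ≥ 13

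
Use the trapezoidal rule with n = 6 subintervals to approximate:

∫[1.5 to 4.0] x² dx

f(x) = x²
a = 1.5, b = 4.0, n = 6
h = (b - a)/n = 0.416667

Trapezoidal rule: (h/2)[f(x₀) + 2f(x₁) + 2f(x₂) + ... + f(xₙ)]

x_0 = 1.5000, f(x_0) = 2.250000, coefficient = 1
x_1 = 1.9167, f(x_1) = 3.673611, coefficient = 2
x_2 = 2.3333, f(x_2) = 5.444444, coefficient = 2
x_3 = 2.7500, f(x_3) = 7.562500, coefficient = 2
x_4 = 3.1667, f(x_4) = 10.027778, coefficient = 2
x_5 = 3.5833, f(x_5) = 12.840278, coefficient = 2
x_6 = 4.0000, f(x_6) = 16.000000, coefficient = 1

I ≈ (0.416667/2) × 97.347222 = 20.280671
Exact value: 20.208333
Error: 0.072338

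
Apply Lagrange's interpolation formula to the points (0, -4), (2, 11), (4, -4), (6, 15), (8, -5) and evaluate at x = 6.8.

Lagrange interpolation formula:
P(x) = Σ yᵢ × Lᵢ(x)
where Lᵢ(x) = Π_{j≠i} (x - xⱼ)/(xᵢ - xⱼ)

L_0(6.8) = (6.8 - 2)/(0 - 2) × (6.8 - 4)/(0 - 4) × (6.8 - 6)/(0 - 6) × (6.8 - 8)/(0 - 8) = -0.033600
L_1(6.8) = (6.8 - 0)/(2 - 0) × (6.8 - 4)/(2 - 4) × (6.8 - 6)/(2 - 6) × (6.8 - 8)/(2 - 8) = 0.190400
L_2(6.8) = (6.8 - 0)/(4 - 0) × (6.8 - 2)/(4 - 2) × (6.8 - 6)/(4 - 6) × (6.8 - 8)/(4 - 8) = -0.489600
L_3(6.8) = (6.8 - 0)/(6 - 0) × (6.8 - 2)/(6 - 2) × (6.8 - 4)/(6 - 4) × (6.8 - 8)/(6 - 8) = 1.142400
L_4(6.8) = (6.8 - 0)/(8 - 0) × (6.8 - 2)/(8 - 2) × (6.8 - 4)/(8 - 4) × (6.8 - 6)/(8 - 6) = 0.190400

P(6.8) = (-4)×L_0(6.8) + 11×L_1(6.8) + (-4)×L_2(6.8) + 15×L_3(6.8) + (-5)×L_4(6.8)
P(6.8) = 20.371200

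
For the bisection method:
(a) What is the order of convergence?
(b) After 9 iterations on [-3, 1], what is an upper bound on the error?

(a) Bisection has linear (order 1) convergence; the error is halved each step.

(b) Error bound = (b-a)/2^n = (1 - (-3))/2^{9}
    = 4/2^{9}

(a) 1 (linear); (b) error ≤ 7.81e-03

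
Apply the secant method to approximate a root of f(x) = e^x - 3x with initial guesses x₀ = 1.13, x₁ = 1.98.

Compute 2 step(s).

f(x) = e^x - 3x
x₀ = 1.13, x₁ = 1.98

Secant formula: x_{n+1} = x_n - f(x_n)(x_n - x_{n-1})/(f(x_n) - f(x_{n-1}))

Iteration 1:
  f(1.130000) = -0.294343
  f(1.980000) = 1.302743
  x_2 = 1.980000 - 1.302743×(1.980000 - 1.130000)/(1.302743 - (-0.294343))
       = 1.286655
Iteration 2:
  f(1.980000) = 1.302743
  f(1.286655) = -0.239310
  x_3 = 1.286655 - (-0.239310)×(1.286655 - 1.980000)/(-0.239310 - 1.302743)
       = 1.394255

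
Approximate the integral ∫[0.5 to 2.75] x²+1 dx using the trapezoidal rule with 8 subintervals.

f(x) = x²+1
a = 0.5, b = 2.75, n = 8
h = (b - a)/n = 0.281250

Trapezoidal rule: (h/2)[f(x₀) + 2f(x₁) + 2f(x₂) + ... + f(xₙ)]

x_0 = 0.5000, f(x_0) = 1.250000, coefficient = 1
x_1 = 0.7812, f(x_1) = 1.610352, coefficient = 2
x_2 = 1.0625, f(x_2) = 2.128906, coefficient = 2
x_3 = 1.3438, f(x_3) = 2.805664, coefficient = 2
x_4 = 1.6250, f(x_4) = 3.640625, coefficient = 2
x_5 = 1.9062, f(x_5) = 4.633789, coefficient = 2
x_6 = 2.1875, f(x_6) = 5.785156, coefficient = 2
x_7 = 2.4688, f(x_7) = 7.094727, coefficient = 2
x_8 = 2.7500, f(x_8) = 8.562500, coefficient = 1

I ≈ (0.281250/2) × 65.210938 = 9.170288
Exact value: 9.140625
Error: 0.029663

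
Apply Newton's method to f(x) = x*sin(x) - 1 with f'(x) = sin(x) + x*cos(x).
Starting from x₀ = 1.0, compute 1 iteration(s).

f(x) = x*sin(x) - 1
f'(x) = sin(x) + x*cos(x)
x₀ = 1.0

Newton-Raphson formula: x_{n+1} = x_n - f(x_n)/f'(x_n)

Iteration 1:
  f(1.000000) = -0.158529
  f'(1.000000) = 1.381773
  x_1 = 1.000000 - (-0.158529)/1.381773 = 1.114729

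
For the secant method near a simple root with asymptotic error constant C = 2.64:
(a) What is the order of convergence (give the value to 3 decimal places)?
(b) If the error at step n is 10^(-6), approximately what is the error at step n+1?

(a) Secant method has superlinear convergence with order φ = (1+√5)/2 ≈ 1.618.
    This means |e_{n+1}| ≈ C|e_n|^1.618.

(b) With |e_n| = 10^(-6) and C = 2.64:
    |e_{n+1}| ≈ 2.64 × (10^(-6))^1.618 = 2.64 × 10^(-9.71)

(a) ≈ 1.618 (golden ratio); (b) |e_{n+1}| ≈ 5.169e-10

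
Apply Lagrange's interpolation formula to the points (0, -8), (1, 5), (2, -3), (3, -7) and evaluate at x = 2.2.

Lagrange interpolation formula:
P(x) = Σ yᵢ × Lᵢ(x)
where Lᵢ(x) = Π_{j≠i} (x - xⱼ)/(xᵢ - xⱼ)

L_0(2.2) = (2.2 - 1)/(0 - 1) × (2.2 - 2)/(0 - 2) × (2.2 - 3)/(0 - 3) = 0.032000
L_1(2.2) = (2.2 - 0)/(1 - 0) × (2.2 - 2)/(1 - 2) × (2.2 - 3)/(1 - 3) = -0.176000
L_2(2.2) = (2.2 - 0)/(2 - 0) × (2.2 - 1)/(2 - 1) × (2.2 - 3)/(2 - 3) = 1.056000
L_3(2.2) = (2.2 - 0)/(3 - 0) × (2.2 - 1)/(3 - 1) × (2.2 - 2)/(3 - 2) = 0.088000

P(2.2) = (-8)×L_0(2.2) + 5×L_1(2.2) + (-3)×L_2(2.2) + (-7)×L_3(2.2)
P(2.2) = -4.920000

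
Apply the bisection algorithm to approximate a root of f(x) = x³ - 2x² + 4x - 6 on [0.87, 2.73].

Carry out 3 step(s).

f(x) = x³ - 2x² + 4x - 6
Initial interval: [0.87, 2.73]

Iteration 1:
  c_1 = (0.870000 + 2.730000)/2 = 1.800000
  f(c_1) = f(1.800000) = 0.552000
  f(a) × f(c) < 0, new interval: [0.870000, 1.800000]
Iteration 2:
  c_2 = (0.870000 + 1.800000)/2 = 1.335000
  f(c_2) = f(1.335000) = -1.845180
  f(a) × f(c) ≥ 0, new interval: [1.335000, 1.800000]
Iteration 3:
  c_3 = (1.335000 + 1.800000)/2 = 1.567500
  f(c_3) = f(1.567500) = -0.792677
  f(a) × f(c) ≥ 0, new interval: [1.567500, 1.800000]

After 3 iteration(s), the approximation is c_3 = 1.567500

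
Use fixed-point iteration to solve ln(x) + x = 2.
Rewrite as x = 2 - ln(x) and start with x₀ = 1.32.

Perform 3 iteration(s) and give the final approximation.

Equation: ln(x) + x = 2
Fixed-point form: x = 2 - ln(x)
x₀ = 1.32

x_1 = g(1.320000) = 1.722368
x_2 = g(1.722368) = 1.456300
x_3 = g(1.456300) = 1.624101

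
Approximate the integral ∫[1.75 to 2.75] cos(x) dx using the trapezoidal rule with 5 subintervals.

f(x) = cos(x)
a = 1.75, b = 2.75, n = 5
h = (b - a)/n = 0.200000

Trapezoidal rule: (h/2)[f(x₀) + 2f(x₁) + 2f(x₂) + ... + f(xₙ)]

x_0 = 1.7500, f(x_0) = -0.178246, coefficient = 1
x_1 = 1.9500, f(x_1) = -0.370181, coefficient = 2
x_2 = 2.1500, f(x_2) = -0.547358, coefficient = 2
x_3 = 2.3500, f(x_3) = -0.702713, coefficient = 2
x_4 = 2.5500, f(x_4) = -0.830054, coefficient = 2
x_5 = 2.7500, f(x_5) = -0.924302, coefficient = 1

I ≈ (0.200000/2) × -6.003159 = -0.600316
Exact value: -0.602325
Error: 0.002009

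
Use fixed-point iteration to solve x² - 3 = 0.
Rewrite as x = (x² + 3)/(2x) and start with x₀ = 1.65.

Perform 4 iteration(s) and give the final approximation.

Equation: x² - 3 = 0
Fixed-point form: x = (x² + 3)/(2x)
x₀ = 1.65

x_1 = g(1.650000) = 1.734091
x_2 = g(1.734091) = 1.732052
x_3 = g(1.732052) = 1.732051
x_4 = g(1.732051) = 1.732051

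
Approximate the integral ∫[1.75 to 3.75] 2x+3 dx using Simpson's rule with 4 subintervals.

f(x) = 2x+3
a = 1.75, b = 3.75, n = 4
h = (b - a)/n = 0.500000

Simpson's rule: (h/3)[f(x₀) + 4f(x₁) + 2f(x₂) + ... + f(xₙ)]

x_0 = 1.7500, f(x_0) = 6.500000, coefficient = 1
x_1 = 2.2500, f(x_1) = 7.500000, coefficient = 4
x_2 = 2.7500, f(x_2) = 8.500000, coefficient = 2
x_3 = 3.2500, f(x_3) = 9.500000, coefficient = 4
x_4 = 3.7500, f(x_4) = 10.500000, coefficient = 1

I ≈ (0.500000/3) × 102.000000 = 17.000000
Exact value: 17.000000
Error: 0.000000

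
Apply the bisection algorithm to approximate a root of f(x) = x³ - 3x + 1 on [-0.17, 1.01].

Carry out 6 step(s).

f(x) = x³ - 3x + 1
Initial interval: [-0.17, 1.01]

Iteration 1:
  c_1 = (-0.170000 + 1.010000)/2 = 0.420000
  f(c_1) = f(0.420000) = -0.185912
  f(a) × f(c) < 0, new interval: [-0.170000, 0.420000]
Iteration 2:
  c_2 = (-0.170000 + 0.420000)/2 = 0.125000
  f(c_2) = f(0.125000) = 0.626953
  f(a) × f(c) ≥ 0, new interval: [0.125000, 0.420000]
Iteration 3:
  c_3 = (0.125000 + 0.420000)/2 = 0.272500
  f(c_3) = f(0.272500) = 0.202735
  f(a) × f(c) ≥ 0, new interval: [0.272500, 0.420000]
Iteration 4:
  c_4 = (0.272500 + 0.420000)/2 = 0.346250
  f(c_4) = f(0.346250) = 0.002762
  f(a) × f(c) ≥ 0, new interval: [0.346250, 0.420000]
Iteration 5:
  c_5 = (0.346250 + 0.420000)/2 = 0.383125
  f(c_5) = f(0.383125) = -0.093138
  f(a) × f(c) < 0, new interval: [0.346250, 0.383125]
Iteration 6:
  c_6 = (0.346250 + 0.383125)/2 = 0.364687
  f(c_6) = f(0.364687) = -0.045560
  f(a) × f(c) < 0, new interval: [0.346250, 0.364687]

After 6 iteration(s), the approximation is c_6 = 0.364687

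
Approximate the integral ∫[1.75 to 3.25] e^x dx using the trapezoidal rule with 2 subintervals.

f(x) = e^x
a = 1.75, b = 3.25, n = 2
h = (b - a)/n = 0.750000

Trapezoidal rule: (h/2)[f(x₀) + 2f(x₁) + 2f(x₂) + ... + f(xₙ)]

x_0 = 1.7500, f(x_0) = 5.754603, coefficient = 1
x_1 = 2.5000, f(x_1) = 12.182494, coefficient = 2
x_2 = 3.2500, f(x_2) = 25.790340, coefficient = 1

I ≈ (0.750000/2) × 55.909931 = 20.966224
Exact value: 20.035737
Error: 0.930487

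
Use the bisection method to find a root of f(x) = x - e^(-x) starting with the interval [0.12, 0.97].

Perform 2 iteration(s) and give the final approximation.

f(x) = x - e^(-x)
Initial interval: [0.12, 0.97]

Iteration 1:
  c_1 = (0.120000 + 0.970000)/2 = 0.545000
  f(c_1) = f(0.545000) = -0.034842
  f(a) × f(c) ≥ 0, new interval: [0.545000, 0.970000]
Iteration 2:
  c_2 = (0.545000 + 0.970000)/2 = 0.757500
  f(c_2) = f(0.757500) = 0.288663
  f(a) × f(c) < 0, new interval: [0.545000, 0.757500]

After 2 iteration(s), the approximation is c_2 = 0.757500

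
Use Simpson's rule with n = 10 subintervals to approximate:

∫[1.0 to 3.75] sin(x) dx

f(x) = sin(x)
a = 1.0, b = 3.75, n = 10
h = (b - a)/n = 0.275000

Simpson's rule: (h/3)[f(x₀) + 4f(x₁) + 2f(x₂) + ... + f(xₙ)]

x_0 = 1.0000, f(x_0) = 0.841471, coefficient = 1
x_1 = 1.2750, f(x_1) = 0.956570, coefficient = 4
x_2 = 1.5500, f(x_2) = 0.999784, coefficient = 2
x_3 = 1.8250, f(x_3) = 0.967864, coefficient = 4
x_4 = 2.1000, f(x_4) = 0.863209, coefficient = 2
x_5 = 2.3750, f(x_5) = 0.693685, coefficient = 4
x_6 = 2.6500, f(x_6) = 0.472031, coefficient = 2
x_7 = 2.9250, f(x_7) = 0.214903, coefficient = 4
x_8 = 3.2000, f(x_8) = -0.058374, coefficient = 2
x_9 = 3.4750, f(x_9) = -0.327265, coefficient = 4
x_10 = 3.7500, f(x_10) = -0.571561, coefficient = 1

I ≈ (0.275000/3) × 14.846240 = 1.360905
Exact value: 1.360862
Error: 0.000044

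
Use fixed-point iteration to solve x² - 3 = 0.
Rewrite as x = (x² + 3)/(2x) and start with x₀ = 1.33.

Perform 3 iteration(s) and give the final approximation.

Equation: x² - 3 = 0
Fixed-point form: x = (x² + 3)/(2x)
x₀ = 1.33

x_1 = g(1.330000) = 1.792820
x_2 = g(1.792820) = 1.733081
x_3 = g(1.733081) = 1.732051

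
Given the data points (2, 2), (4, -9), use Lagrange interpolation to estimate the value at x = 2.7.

Lagrange interpolation formula:
P(x) = Σ yᵢ × Lᵢ(x)
where Lᵢ(x) = Π_{j≠i} (x - xⱼ)/(xᵢ - xⱼ)

L_0(2.7) = (2.7 - 4)/(2 - 4) = 0.650000
L_1(2.7) = (2.7 - 2)/(4 - 2) = 0.350000

P(2.7) = 2×L_0(2.7) + (-9)×L_1(2.7)
P(2.7) = -1.850000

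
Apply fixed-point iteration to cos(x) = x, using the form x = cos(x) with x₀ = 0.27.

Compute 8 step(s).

Equation: cos(x) = x
Fixed-point form: x = cos(x)
x₀ = 0.27

x_1 = g(0.270000) = 0.963771
x_2 = g(0.963771) = 0.570427
x_3 = g(0.570427) = 0.841671
x_4 = g(0.841671) = 0.666218
x_5 = g(0.666218) = 0.786165
x_6 = g(0.786165) = 0.706565
x_7 = g(0.706565) = 0.760597
x_8 = g(0.760597) = 0.724425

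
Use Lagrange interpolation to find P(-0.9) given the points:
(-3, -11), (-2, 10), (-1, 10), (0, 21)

Lagrange interpolation formula:
P(x) = Σ yᵢ × Lᵢ(x)
where Lᵢ(x) = Π_{j≠i} (x - xⱼ)/(xᵢ - xⱼ)

L_0(-0.9) = (-0.9 - (-2))/(-3 - (-2)) × (-0.9 - (-1))/(-3 - (-1)) × (-0.9 - 0)/(-3 - 0) = 0.016500
L_1(-0.9) = (-0.9 - (-3))/(-2 - (-3)) × (-0.9 - (-1))/(-2 - (-1)) × (-0.9 - 0)/(-2 - 0) = -0.094500
L_2(-0.9) = (-0.9 - (-3))/(-1 - (-3)) × (-0.9 - (-2))/(-1 - (-2)) × (-0.9 - 0)/(-1 - 0) = 1.039500
L_3(-0.9) = (-0.9 - (-3))/(0 - (-3)) × (-0.9 - (-2))/(0 - (-2)) × (-0.9 - (-1))/(0 - (-1)) = 0.038500

P(-0.9) = (-11)×L_0(-0.9) + 10×L_1(-0.9) + 10×L_2(-0.9) + 21×L_3(-0.9)
P(-0.9) = 10.077000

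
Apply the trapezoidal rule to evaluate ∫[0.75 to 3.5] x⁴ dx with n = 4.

f(x) = x⁴
a = 0.75, b = 3.5, n = 4
h = (b - a)/n = 0.687500

Trapezoidal rule: (h/2)[f(x₀) + 2f(x₁) + 2f(x₂) + ... + f(xₙ)]

x_0 = 0.7500, f(x_0) = 0.316406, coefficient = 1
x_1 = 1.4375, f(x_1) = 4.270035, coefficient = 2
x_2 = 2.1250, f(x_2) = 20.390869, coefficient = 2
x_3 = 2.8125, f(x_3) = 62.570572, coefficient = 2
x_4 = 3.5000, f(x_4) = 150.062500, coefficient = 1

I ≈ (0.687500/2) × 324.841858 = 111.664389
Exact value: 104.996289
Error: 6.668100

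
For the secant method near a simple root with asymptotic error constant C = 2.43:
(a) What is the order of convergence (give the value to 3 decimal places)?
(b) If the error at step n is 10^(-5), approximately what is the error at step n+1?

(a) Secant method has superlinear convergence with order φ = (1+√5)/2 ≈ 1.618.
    This means |e_{n+1}| ≈ C|e_n|^1.618.

(b) With |e_n| = 10^(-5) and C = 2.43:
    |e_{n+1}| ≈ 2.43 × (10^(-5))^1.618 = 2.43 × 10^(-8.09)

(a) ≈ 1.618 (golden ratio); (b) |e_{n+1}| ≈ 1.974e-08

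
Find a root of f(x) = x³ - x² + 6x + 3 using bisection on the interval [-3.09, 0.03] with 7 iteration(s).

f(x) = x³ - x² + 6x + 3
Initial interval: [-3.09, 0.03]

Iteration 1:
  c_1 = (-3.090000 + 0.030000)/2 = -1.530000
  f(c_1) = f(-1.530000) = -12.102477
  f(a) × f(c) ≥ 0, new interval: [-1.530000, 0.030000]
Iteration 2:
  c_2 = (-1.530000 + 0.030000)/2 = -0.750000
  f(c_2) = f(-0.750000) = -2.484375
  f(a) × f(c) ≥ 0, new interval: [-0.750000, 0.030000]
Iteration 3:
  c_3 = (-0.750000 + 0.030000)/2 = -0.360000
  f(c_3) = f(-0.360000) = 0.663744
  f(a) × f(c) < 0, new interval: [-0.750000, -0.360000]
Iteration 4:
  c_4 = (-0.750000 + (-0.360000))/2 = -0.555000
  f(c_4) = f(-0.555000) = -0.808979
  f(a) × f(c) ≥ 0, new interval: [-0.555000, -0.360000]
Iteration 5:
  c_5 = (-0.555000 + (-0.360000))/2 = -0.457500
  f(c_5) = f(-0.457500) = -0.050064
  f(a) × f(c) ≥ 0, new interval: [-0.457500, -0.360000]
Iteration 6:
  c_6 = (-0.457500 + (-0.360000))/2 = -0.408750
  f(c_6) = f(-0.408750) = 0.312131
  f(a) × f(c) < 0, new interval: [-0.457500, -0.408750]
Iteration 7:
  c_7 = (-0.457500 + (-0.408750))/2 = -0.433125
  f(c_7) = f(-0.433125) = 0.132400
  f(a) × f(c) < 0, new interval: [-0.457500, -0.433125]

After 7 iteration(s), the approximation is c_7 = -0.433125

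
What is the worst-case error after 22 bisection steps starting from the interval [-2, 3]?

Bisection error bound: |error| ≤ (b-a)/2^n
|error| ≤ (3 - (-2))/2^22 = 5/2^22
|error| ≤ 0.0000011921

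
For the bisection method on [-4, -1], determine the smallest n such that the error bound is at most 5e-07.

We need (b-a)/2^n ≤ 5e-07
(-1 - (-4))/2^n ≤ 5e-07
3/2^n ≤ 5e-07
2^n ≥ 6000000
n ≥ log₂(6000000) = 22.52
n ≥ 23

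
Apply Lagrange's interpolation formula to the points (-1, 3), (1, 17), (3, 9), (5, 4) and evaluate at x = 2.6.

Lagrange interpolation formula:
P(x) = Σ yᵢ × Lᵢ(x)
where Lᵢ(x) = Π_{j≠i} (x - xⱼ)/(xᵢ - xⱼ)

L_0(2.6) = (2.6 - 1)/(-1 - 1) × (2.6 - 3)/(-1 - 3) × (2.6 - 5)/(-1 - 5) = -0.032000
L_1(2.6) = (2.6 - (-1))/(1 - (-1)) × (2.6 - 3)/(1 - 3) × (2.6 - 5)/(1 - 5) = 0.216000
L_2(2.6) = (2.6 - (-1))/(3 - (-1)) × (2.6 - 1)/(3 - 1) × (2.6 - 5)/(3 - 5) = 0.864000
L_3(2.6) = (2.6 - (-1))/(5 - (-1)) × (2.6 - 1)/(5 - 1) × (2.6 - 3)/(5 - 3) = -0.048000

P(2.6) = 3×L_0(2.6) + 17×L_1(2.6) + 9×L_2(2.6) + 4×L_3(2.6)
P(2.6) = 11.160000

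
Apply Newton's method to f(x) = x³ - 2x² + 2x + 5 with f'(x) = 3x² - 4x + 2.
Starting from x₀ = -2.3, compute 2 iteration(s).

f(x) = x³ - 2x² + 2x + 5
f'(x) = 3x² - 4x + 2
x₀ = -2.3

Newton-Raphson formula: x_{n+1} = x_n - f(x_n)/f'(x_n)

Iteration 1:
  f(-2.300000) = -22.347000
  f'(-2.300000) = 27.070000
  x_1 = -2.300000 - (-22.347000)/27.070000 = -1.474474
Iteration 2:
  f(-1.474474) = -5.502704
  f'(-1.474474) = 14.420111
  x_2 = -1.474474 - (-5.502704)/14.420111 = -1.092874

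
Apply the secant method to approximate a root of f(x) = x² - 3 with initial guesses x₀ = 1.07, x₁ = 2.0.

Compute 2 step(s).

f(x) = x² - 3
x₀ = 1.07, x₁ = 2.0

Secant formula: x_{n+1} = x_n - f(x_n)(x_n - x_{n-1})/(f(x_n) - f(x_{n-1}))

Iteration 1:
  f(1.070000) = -1.855100
  f(2.000000) = 1.000000
  x_2 = 2.000000 - 1.000000×(2.000000 - 1.070000)/(1.000000 - (-1.855100))
       = 1.674267
Iteration 2:
  f(2.000000) = 1.000000
  f(1.674267) = -0.196830
  x_3 = 1.674267 - (-0.196830)×(1.674267 - 2.000000)/(-0.196830 - 1.000000)
       = 1.727837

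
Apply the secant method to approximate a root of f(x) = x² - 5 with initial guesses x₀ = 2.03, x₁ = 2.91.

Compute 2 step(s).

f(x) = x² - 5
x₀ = 2.03, x₁ = 2.91

Secant formula: x_{n+1} = x_n - f(x_n)(x_n - x_{n-1})/(f(x_n) - f(x_{n-1}))

Iteration 1:
  f(2.030000) = -0.879100
  f(2.910000) = 3.468100
  x_2 = 2.910000 - 3.468100×(2.910000 - 2.030000)/(3.468100 - (-0.879100))
       = 2.207955
Iteration 2:
  f(2.910000) = 3.468100
  f(2.207955) = -0.124933
  x_3 = 2.207955 - (-0.124933)×(2.207955 - 2.910000)/(-0.124933 - 3.468100)
       = 2.232366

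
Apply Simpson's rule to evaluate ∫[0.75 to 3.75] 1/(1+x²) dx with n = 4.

f(x) = 1/(1+x²)
a = 0.75, b = 3.75, n = 4
h = (b - a)/n = 0.750000

Simpson's rule: (h/3)[f(x₀) + 4f(x₁) + 2f(x₂) + ... + f(xₙ)]

x_0 = 0.7500, f(x_0) = 0.640000, coefficient = 1
x_1 = 1.5000, f(x_1) = 0.307692, coefficient = 4
x_2 = 2.2500, f(x_2) = 0.164948, coefficient = 2
x_3 = 3.0000, f(x_3) = 0.100000, coefficient = 4
x_4 = 3.7500, f(x_4) = 0.066390, coefficient = 1

I ≈ (0.750000/3) × 2.667056 = 0.666764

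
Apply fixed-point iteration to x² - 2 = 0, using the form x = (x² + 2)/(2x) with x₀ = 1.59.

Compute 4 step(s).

Equation: x² - 2 = 0
Fixed-point form: x = (x² + 2)/(2x)
x₀ = 1.59

x_1 = g(1.590000) = 1.423931
x_2 = g(1.423931) = 1.414247
x_3 = g(1.414247) = 1.414214
x_4 = g(1.414214) = 1.414214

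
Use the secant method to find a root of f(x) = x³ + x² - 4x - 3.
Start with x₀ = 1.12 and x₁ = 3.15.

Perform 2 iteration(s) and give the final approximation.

f(x) = x³ + x² - 4x - 3
x₀ = 1.12, x₁ = 3.15

Secant formula: x_{n+1} = x_n - f(x_n)(x_n - x_{n-1})/(f(x_n) - f(x_{n-1}))

Iteration 1:
  f(1.120000) = -4.820672
  f(3.150000) = 25.578375
  x_2 = 3.150000 - 25.578375×(3.150000 - 1.120000)/(25.578375 - (-4.820672))
       = 1.441917
Iteration 2:
  f(3.150000) = 25.578375
  f(1.441917) = -3.690619
  x_3 = 1.441917 - (-3.690619)×(1.441917 - 3.150000)/(-3.690619 - 25.578375)
       = 1.657294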